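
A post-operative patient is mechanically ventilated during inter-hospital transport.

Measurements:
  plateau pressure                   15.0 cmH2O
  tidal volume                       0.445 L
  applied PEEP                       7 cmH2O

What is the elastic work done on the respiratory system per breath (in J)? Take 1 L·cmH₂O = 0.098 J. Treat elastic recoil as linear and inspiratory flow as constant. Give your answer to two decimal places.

0.17

Elastic work ≈ ½ × (Pplat − PEEP) × Vt = 0.5 × (15.0 − 7) × 0.445 L = 0.5 × 8.0 × 0.445 = 1.78 L·cmH2O.
× 0.098 J/(L·cmH2O) → 0.1744 J.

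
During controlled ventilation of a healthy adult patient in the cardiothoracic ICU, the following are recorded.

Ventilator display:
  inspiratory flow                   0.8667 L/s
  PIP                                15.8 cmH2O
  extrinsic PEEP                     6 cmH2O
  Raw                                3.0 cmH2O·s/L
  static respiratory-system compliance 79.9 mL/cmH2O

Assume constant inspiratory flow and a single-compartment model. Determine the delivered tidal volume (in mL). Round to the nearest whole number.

Equation of motion (constant flow): PIP = Vt/C + R·V̇ + PEEP.
Vt/C = PIP − R·V̇ − PEEP = 15.8 − 2.6 − 6 = 7.2 cmH2O.
Vt = C × 7.2 = 79.9 × 7.2 = 575.28 mL.

575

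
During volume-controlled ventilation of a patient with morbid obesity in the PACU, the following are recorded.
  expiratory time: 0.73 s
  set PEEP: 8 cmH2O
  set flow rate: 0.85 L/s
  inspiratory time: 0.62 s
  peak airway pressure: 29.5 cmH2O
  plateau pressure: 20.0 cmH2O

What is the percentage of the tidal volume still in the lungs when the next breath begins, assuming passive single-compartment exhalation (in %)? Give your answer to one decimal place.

22.6

Vt = flow × Ti = 0.85 L/s × 0.62 s × 1000 mL/L = 527.0 mL.
R = (PIP − Pplat)/V̇ = (29.5 − 20.0) / 0.85 = 9.5/0.85 = 11.176 cmH2O·s/L.
C = Vt/(Pplat − PEEP) = 527.0 / (20.0 − 8) = 527.0/12.0 = 43.917 mL/cmH2O.
τ = R × C = 11.176 × 0.04392 L/cmH2O = 0.4908 s.
Fraction remaining at end-expiration = e^(−Te/τ) = e^(−0.73/0.4908) = 0.226 → 22.6%.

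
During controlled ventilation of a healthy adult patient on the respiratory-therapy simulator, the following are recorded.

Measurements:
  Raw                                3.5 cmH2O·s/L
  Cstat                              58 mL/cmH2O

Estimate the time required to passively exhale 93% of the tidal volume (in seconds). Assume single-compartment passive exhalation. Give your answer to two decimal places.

τ = R × C = 3.5 × 58 mL/cmH2O = 3.5 × 0.058 L/cmH2O = 0.203 s.
Exhaled fraction f = 1 − e^(−t/τ) → t = −τ·ln(1 − f) = −0.203·ln(0.07) = 0.5398 s.

0.54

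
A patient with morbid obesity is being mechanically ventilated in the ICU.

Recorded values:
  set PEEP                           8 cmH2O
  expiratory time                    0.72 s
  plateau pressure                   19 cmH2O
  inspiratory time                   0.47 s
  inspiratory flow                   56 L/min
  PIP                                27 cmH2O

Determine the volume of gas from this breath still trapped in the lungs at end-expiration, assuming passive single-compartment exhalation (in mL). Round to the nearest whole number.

Flow: 56 L/min ÷ 60 = 0.9333 L/s.
Vt = flow × Ti = 0.9333 L/s × 0.47 s × 1000 mL/L = 438.65 mL.
R = (PIP − Pplat)/V̇ = (27 − 19) / 0.9333 = 8.0/0.9333 = 8.572 cmH2O·s/L.
C = Vt/(Pplat − PEEP) = 438.65 / (19 − 8) = 438.65/11.0 = 39.877 mL/cmH2O.
τ = R × C = 8.572 × 0.03988 L/cmH2O = 0.3419 s.
Fraction remaining = e^(−Te/τ) = e^(−0.72/0.3419) = 0.1217.
Trapped volume = 438.65 × 0.1217 = 53.384 mL.

53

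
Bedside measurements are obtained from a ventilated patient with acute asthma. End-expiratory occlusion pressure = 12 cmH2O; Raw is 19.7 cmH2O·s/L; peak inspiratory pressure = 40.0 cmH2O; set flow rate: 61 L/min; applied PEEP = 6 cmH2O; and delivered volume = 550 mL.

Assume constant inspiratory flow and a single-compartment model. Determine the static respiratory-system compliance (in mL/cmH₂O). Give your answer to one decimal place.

69.0

Flow: 61 L/min ÷ 60 = 1.0167 L/s.
Total PEEP = 12 cmH2O (set 6 + intrinsic 6); this is the baseline alveolar pressure.
Equation of motion (constant flow): PIP = Vt/C + R·V̇ + PEEP.
Vt/C = PIP − R·V̇ − PEEP = 40.0 − 19.7×1.0167 − 12 = 40.0 − 20.029 − 12 = 7.971 cmH2O.
C = Vt / 7.971 = 550 / 7.971 = 69.0 mL/cmH2O.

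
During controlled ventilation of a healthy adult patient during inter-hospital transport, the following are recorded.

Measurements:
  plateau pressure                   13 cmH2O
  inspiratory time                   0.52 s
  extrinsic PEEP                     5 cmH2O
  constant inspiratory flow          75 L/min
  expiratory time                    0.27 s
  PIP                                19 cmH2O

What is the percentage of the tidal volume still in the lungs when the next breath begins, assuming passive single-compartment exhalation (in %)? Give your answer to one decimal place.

50.0

Flow: 75 L/min ÷ 60 = 1.25 L/s.
Vt = flow × Ti = 1.25 L/s × 0.52 s × 1000 mL/L = 650.0 mL.
R = (PIP − Pplat)/V̇ = (19 − 13) / 1.25 = 6.0/1.25 = 4.8 cmH2O·s/L.
C = Vt/(Pplat − PEEP) = 650.0 / (13 − 5) = 650.0/8.0 = 81.25 mL/cmH2O.
τ = R × C = 4.8 × 0.08125 L/cmH2O = 0.39 s.
Fraction remaining at end-expiration = e^(−Te/τ) = e^(−0.27/0.39) = 0.5004 → 50.04%.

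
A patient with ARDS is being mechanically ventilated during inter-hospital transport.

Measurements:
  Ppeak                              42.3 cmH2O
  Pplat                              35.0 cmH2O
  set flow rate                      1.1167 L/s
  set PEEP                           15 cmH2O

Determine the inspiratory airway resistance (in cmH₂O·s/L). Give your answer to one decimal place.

Raw = (PIP − Pplat) / flow = (42.3 − 35.0) / 1.1167 = 7.3 / 1.1167 = 6.537 cmH2O·s/L.

6.5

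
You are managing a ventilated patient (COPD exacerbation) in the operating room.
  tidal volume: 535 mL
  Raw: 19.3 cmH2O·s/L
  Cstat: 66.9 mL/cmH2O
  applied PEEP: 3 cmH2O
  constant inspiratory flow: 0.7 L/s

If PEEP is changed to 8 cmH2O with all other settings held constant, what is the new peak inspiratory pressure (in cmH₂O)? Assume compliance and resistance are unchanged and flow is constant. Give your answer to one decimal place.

PIP = Vt/C + R·V̇ + PEEP (constant-flow equation of motion).
Only the baseline term changes: ΔPIP = ΔPEEP = 8 − 3 = 5.0 cmH2O.
Original PIP = 535/66.9 + 19.3×0.7 + 3 = 24.507 cmH2O; new PIP = 24.507 + (5.0) = 29.507 cmH2O.

29.5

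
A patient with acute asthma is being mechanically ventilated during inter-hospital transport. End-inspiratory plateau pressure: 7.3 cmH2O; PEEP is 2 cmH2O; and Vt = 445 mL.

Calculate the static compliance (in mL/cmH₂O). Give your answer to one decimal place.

Cstat = Vt / (Pplat − PEEP) = 445 / (7.3 − 2) = 445 / 5.3 = 83.962 mL/cmH2O.

84.0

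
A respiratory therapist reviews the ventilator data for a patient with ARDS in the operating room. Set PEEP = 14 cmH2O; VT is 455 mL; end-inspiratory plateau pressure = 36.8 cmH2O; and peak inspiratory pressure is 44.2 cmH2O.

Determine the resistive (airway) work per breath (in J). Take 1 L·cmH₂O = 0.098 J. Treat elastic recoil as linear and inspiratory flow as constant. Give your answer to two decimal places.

With constant inspiratory flow the resistive pressure is constant at PIP − Pplat = 44.2 − 36.8 = 7.4 cmH2O, so resistive work = 7.4 × 0.455 = 3.367 L·cmH2O.
× 0.098 J/(L·cmH2O) → 0.33 J.

0.33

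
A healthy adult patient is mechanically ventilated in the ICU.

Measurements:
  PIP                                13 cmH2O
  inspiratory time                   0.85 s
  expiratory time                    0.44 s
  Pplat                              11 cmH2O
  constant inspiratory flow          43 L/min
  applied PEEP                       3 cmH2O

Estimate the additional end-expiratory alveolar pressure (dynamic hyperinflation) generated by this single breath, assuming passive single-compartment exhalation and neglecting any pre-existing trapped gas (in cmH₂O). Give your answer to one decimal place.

Flow: 43 L/min ÷ 60 = 0.7167 L/s.
Vt = flow × Ti = 0.7167 L/s × 0.85 s × 1000 mL/L = 609.2 mL.
R = (PIP − Pplat)/V̇ = (13 − 11) / 0.7167 = 2.0/0.7167 = 2.791 cmH2O·s/L.
C = Vt/(Pplat − PEEP) = 609.2 / (11 − 3) = 609.2/8.0 = 76.15 mL/cmH2O.
τ = R × C = 2.791 × 0.07615 L/cmH2O = 0.2125 s.
Fraction remaining = e^(−Te/τ) = e^(−0.44/0.2125) = 0.1261; trapped volume = 609.2 × 0.1261 = 76.82 mL.
Additional alveolar pressure from trapping ≈ V_trapped / C = 76.82 / 76.15 = 1.009 cmH2O.

1.0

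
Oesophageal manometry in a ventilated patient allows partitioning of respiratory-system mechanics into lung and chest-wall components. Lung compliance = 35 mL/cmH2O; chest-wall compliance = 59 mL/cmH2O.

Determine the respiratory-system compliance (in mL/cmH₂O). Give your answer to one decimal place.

22.0

Lung and chest wall are elastances in series: 1/Crs = 1/CL + 1/Ccw.
1/Crs = 1/35 + 1/59 = 0.04552.
Crs = 21.968 mL/cmH2O.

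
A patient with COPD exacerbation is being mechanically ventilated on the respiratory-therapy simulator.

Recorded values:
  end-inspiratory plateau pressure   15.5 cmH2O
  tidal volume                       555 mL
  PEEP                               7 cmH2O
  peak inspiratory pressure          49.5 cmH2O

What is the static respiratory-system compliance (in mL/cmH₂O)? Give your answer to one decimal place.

Cstat = Vt / (Pplat − PEEP) = 555 / (15.5 − 7) = 555 / 8.5 = 65.294 mL/cmH2O.

65.3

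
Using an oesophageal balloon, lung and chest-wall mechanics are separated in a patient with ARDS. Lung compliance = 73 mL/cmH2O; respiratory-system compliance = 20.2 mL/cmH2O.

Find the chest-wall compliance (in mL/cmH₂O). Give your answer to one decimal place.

1/Ccw = 1/Crs − 1/CL.
1/Ccw = 1/20.2 − 1/73 = 0.03581.
Ccw = 27.925 mL/cmH2O.

27.9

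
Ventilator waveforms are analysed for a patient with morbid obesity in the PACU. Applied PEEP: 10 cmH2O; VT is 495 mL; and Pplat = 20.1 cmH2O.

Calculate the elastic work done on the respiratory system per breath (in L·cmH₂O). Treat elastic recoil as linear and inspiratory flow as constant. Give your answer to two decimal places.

2.50

Elastic work ≈ ½ × (Pplat − PEEP) × Vt = 0.5 × (20.1 − 10) × 0.495 L = 0.5 × 10.1 × 0.495 = 2.5 L·cmH2O.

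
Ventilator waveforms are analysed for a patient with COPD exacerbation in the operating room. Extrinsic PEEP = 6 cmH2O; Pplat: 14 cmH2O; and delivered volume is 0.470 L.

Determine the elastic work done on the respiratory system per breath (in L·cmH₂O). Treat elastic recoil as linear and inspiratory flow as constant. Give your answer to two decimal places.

1.88

Elastic work ≈ ½ × (Pplat − PEEP) × Vt = 0.5 × (14 − 6) × 0.470 L = 0.5 × 8.0 × 0.470 = 1.88 L·cmH2O.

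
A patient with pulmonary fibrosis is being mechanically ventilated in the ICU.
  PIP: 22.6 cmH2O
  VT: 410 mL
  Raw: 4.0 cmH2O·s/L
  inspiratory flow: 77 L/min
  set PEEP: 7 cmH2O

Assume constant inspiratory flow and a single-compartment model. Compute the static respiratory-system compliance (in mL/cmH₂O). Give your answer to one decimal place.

Flow: 77 L/min ÷ 60 = 1.2833 L/s.
Equation of motion (constant flow): PIP = Vt/C + R·V̇ + PEEP.
Vt/C = PIP − R·V̇ − PEEP = 22.6 − 4.0×1.2833 − 7 = 22.6 − 5.133 − 7 = 10.467 cmH2O.
C = Vt / 10.467 = 410 / 10.467 = 39.171 mL/cmH2O.

39.2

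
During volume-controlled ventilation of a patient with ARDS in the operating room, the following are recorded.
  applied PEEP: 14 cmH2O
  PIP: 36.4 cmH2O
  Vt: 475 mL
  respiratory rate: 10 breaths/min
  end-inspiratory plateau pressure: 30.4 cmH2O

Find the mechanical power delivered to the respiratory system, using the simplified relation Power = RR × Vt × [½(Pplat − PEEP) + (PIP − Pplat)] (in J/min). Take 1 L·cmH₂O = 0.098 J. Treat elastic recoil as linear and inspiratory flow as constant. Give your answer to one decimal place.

Per-breath work = Vt × [½(Pplat−PEEP) + (PIP−Pplat)] = 0.475 × [0.5×16.4 + 6.0] = 0.475 × 14.2 = 6.745 L·cmH2O.
Power = 10 × 6.745 = 67.45 L·cmH2O/min.
× 0.098 J/(L·cmH2O) → 6.61 J/min.

6.6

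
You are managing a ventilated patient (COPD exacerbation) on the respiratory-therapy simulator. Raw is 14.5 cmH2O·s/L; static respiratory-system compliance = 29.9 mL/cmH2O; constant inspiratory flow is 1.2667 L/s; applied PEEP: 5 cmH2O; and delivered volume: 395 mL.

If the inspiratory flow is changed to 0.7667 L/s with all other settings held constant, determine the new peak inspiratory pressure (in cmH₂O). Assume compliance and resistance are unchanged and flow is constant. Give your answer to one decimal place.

29.3

PIP = Vt/C + R·V̇ + PEEP (constant-flow equation of motion).
Only the resistive term changes: ΔPIP = R × ΔV̇ = 14.5 × (0.7667 − 1.2667) = 14.5 × -0.5 = -7.25 cmH2O.
Original PIP = 395/29.9 + 14.5×1.2667 + 5 = 36.578 cmH2O; new PIP = 36.578 + (-7.25) = 29.328 cmH2O.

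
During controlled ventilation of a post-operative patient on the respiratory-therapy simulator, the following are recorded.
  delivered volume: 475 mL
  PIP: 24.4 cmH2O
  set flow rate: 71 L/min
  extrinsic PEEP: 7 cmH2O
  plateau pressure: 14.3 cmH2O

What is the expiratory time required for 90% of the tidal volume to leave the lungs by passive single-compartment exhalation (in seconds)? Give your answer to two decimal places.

1.28

Flow: 71 L/min ÷ 60 = 1.1833 L/s.
R = (PIP − Pplat)/V̇ = (24.4 − 14.3) / 1.1833 = 10.1/1.1833 = 8.535 cmH2O·s/L.
C = Vt/(Pplat − PEEP) = 475.0 / (14.3 − 7) = 475.0/7.3 = 65.068 mL/cmH2O.
τ = R × C = 8.535 × 0.06507 L/cmH2O = 0.5554 s.
t = −τ·ln(1 − 0.90) = −0.5554·ln(0.1) = 1.279 s.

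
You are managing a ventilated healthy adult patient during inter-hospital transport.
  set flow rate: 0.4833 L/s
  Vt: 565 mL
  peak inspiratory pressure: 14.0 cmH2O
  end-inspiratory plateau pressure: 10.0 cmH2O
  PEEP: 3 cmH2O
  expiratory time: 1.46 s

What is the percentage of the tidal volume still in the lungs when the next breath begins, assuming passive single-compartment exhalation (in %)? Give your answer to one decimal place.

R = (PIP − Pplat)/V̇ = (14.0 − 10.0) / 0.4833 = 4.0/0.4833 = 8.276 cmH2O·s/L.
C = Vt/(Pplat − PEEP) = 565.0 / (10.0 − 3) = 565.0/7.0 = 80.714 mL/cmH2O.
τ = R × C = 8.276 × 0.08071 L/cmH2O = 0.668 s.
Fraction remaining at end-expiration = e^(−Te/τ) = e^(−1.46/0.668) = 0.1124 → 11.24%.

11.2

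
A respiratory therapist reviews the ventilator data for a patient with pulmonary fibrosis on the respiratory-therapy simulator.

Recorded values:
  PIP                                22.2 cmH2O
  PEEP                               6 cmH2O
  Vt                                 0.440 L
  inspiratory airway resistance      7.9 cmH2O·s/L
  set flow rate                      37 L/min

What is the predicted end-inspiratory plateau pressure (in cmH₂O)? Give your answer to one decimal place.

17.3

Flow: 37 L/min ÷ 60 = 0.6167 L/s.
Pplat = PIP − Raw × flow = 22.2 − 7.9 × 0.6167 = 22.2 − 4.872 = 17.328 cmH2O.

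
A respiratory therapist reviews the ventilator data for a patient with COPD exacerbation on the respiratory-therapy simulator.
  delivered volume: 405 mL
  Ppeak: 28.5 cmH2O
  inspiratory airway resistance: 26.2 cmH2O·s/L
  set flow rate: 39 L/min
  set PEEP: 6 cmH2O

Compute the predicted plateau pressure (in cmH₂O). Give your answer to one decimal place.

Flow: 39 L/min ÷ 60 = 0.65 L/s.
Pplat = PIP − Raw × flow = 28.5 − 26.2 × 0.65 = 28.5 − 17.03 = 11.47 cmH2O.

11.5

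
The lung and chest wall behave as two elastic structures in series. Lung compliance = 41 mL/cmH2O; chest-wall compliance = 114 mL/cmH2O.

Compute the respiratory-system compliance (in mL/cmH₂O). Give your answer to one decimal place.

Lung and chest wall are elastances in series: 1/Crs = 1/CL + 1/Ccw.
1/Crs = 1/41 + 1/114 = 0.03316.
Crs = 30.157 mL/cmH2O.

30.2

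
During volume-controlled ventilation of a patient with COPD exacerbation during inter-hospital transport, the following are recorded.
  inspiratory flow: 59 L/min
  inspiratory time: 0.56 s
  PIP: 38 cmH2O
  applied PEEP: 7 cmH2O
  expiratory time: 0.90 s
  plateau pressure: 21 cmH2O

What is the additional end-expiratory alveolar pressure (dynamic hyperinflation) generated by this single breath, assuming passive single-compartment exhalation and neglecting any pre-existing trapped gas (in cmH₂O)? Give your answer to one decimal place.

Flow: 59 L/min ÷ 60 = 0.9833 L/s.
Vt = flow × Ti = 0.9833 L/s × 0.56 s × 1000 mL/L = 550.65 mL.
R = (PIP − Pplat)/V̇ = (38 − 21) / 0.9833 = 17.0/0.9833 = 17.289 cmH2O·s/L.
C = Vt/(Pplat − PEEP) = 550.65 / (21 − 7) = 550.65/14.0 = 39.332 mL/cmH2O.
τ = R × C = 17.289 × 0.03933 L/cmH2O = 0.68 s.
Fraction remaining = e^(−Te/τ) = e^(−0.90/0.68) = 0.2662; trapped volume = 550.65 × 0.2662 = 146.58 mL.
Additional alveolar pressure from trapping ≈ V_trapped / C = 146.58 / 39.332 = 3.727 cmH2O.

3.7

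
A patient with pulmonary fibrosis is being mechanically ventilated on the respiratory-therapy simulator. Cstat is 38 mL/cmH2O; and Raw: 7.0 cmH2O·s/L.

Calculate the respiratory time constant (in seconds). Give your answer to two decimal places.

0.27

τ = R × C = 7.0 × 38 mL/cmH2O = 7.0 × 0.038 L/cmH2O = 0.266 s.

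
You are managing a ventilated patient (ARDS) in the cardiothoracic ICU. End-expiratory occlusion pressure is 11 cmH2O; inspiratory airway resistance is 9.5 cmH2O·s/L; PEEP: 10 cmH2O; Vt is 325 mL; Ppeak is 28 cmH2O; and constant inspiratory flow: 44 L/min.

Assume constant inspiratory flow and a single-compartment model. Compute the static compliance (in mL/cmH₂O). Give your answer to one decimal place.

Flow: 44 L/min ÷ 60 = 0.7333 L/s.
Total PEEP = 11 cmH2O (set 10 + intrinsic 1); this is the baseline alveolar pressure.
Equation of motion (constant flow): PIP = Vt/C + R·V̇ + PEEP.
Vt/C = PIP − R·V̇ − PEEP = 28 − 9.5×0.7333 − 11 = 28 − 6.966 − 11 = 10.034 cmH2O.
C = Vt / 10.034 = 325 / 10.034 = 32.39 mL/cmH2O.

32.4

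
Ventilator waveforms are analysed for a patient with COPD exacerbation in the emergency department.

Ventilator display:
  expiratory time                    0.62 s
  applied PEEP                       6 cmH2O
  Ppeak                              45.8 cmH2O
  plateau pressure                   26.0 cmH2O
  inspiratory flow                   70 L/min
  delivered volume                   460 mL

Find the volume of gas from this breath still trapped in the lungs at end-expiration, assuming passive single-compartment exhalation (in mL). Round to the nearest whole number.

Flow: 70 L/min ÷ 60 = 1.1667 L/s.
R = (PIP − Pplat)/V̇ = (45.8 − 26.0) / 1.1667 = 19.8/1.1667 = 16.971 cmH2O·s/L.
C = Vt/(Pplat − PEEP) = 460.0 / (26.0 − 6) = 460.0/20.0 = 23.0 mL/cmH2O.
τ = R × C = 16.971 × 0.023 L/cmH2O = 0.3903 s.
Fraction remaining = e^(−Te/τ) = e^(−0.62/0.3903) = 0.2042.
Trapped volume = 460.0 × 0.2042 = 93.932 mL.

94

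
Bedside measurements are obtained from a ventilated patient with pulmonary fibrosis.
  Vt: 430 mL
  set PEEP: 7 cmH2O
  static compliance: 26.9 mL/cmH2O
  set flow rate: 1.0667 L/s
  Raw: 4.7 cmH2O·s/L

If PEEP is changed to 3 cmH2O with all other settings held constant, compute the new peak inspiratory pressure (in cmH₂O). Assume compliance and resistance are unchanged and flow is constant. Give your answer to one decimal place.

24.0

PIP = Vt/C + R·V̇ + PEEP (constant-flow equation of motion).
Only the baseline term changes: ΔPIP = ΔPEEP = 3 − 7 = -4.0 cmH2O.
Original PIP = 430/26.9 + 4.7×1.0667 + 7 = 27.999 cmH2O; new PIP = 27.999 + (-4.0) = 23.999 cmH2O.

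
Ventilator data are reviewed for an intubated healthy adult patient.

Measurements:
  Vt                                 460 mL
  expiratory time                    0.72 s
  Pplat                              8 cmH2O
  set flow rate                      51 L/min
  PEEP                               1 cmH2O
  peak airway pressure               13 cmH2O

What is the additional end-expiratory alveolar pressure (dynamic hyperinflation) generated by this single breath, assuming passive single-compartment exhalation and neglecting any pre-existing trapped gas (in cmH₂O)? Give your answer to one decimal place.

Flow: 51 L/min ÷ 60 = 0.85 L/s.
R = (PIP − Pplat)/V̇ = (13 − 8) / 0.85 = 5.0/0.85 = 5.882 cmH2O·s/L.
C = Vt/(Pplat − PEEP) = 460.0 / (8 − 1) = 460.0/7.0 = 65.714 mL/cmH2O.
τ = R × C = 5.882 × 0.06571 L/cmH2O = 0.3865 s.
Fraction remaining = e^(−Te/τ) = e^(−0.72/0.3865) = 0.1552; trapped volume = 460.0 × 0.1552 = 71.392 mL.
Additional alveolar pressure from trapping ≈ V_trapped / C = 71.392 / 65.714 = 1.086 cmH2O.

1.1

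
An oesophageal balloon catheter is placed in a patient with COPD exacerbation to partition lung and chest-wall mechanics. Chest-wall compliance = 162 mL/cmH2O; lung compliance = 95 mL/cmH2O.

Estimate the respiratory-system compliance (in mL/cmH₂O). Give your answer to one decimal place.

59.9

Lung and chest wall are elastances in series: 1/Crs = 1/CL + 1/Ccw.
1/Crs = 1/95 + 1/162 = 0.0167.
Crs = 59.88 mL/cmH2O.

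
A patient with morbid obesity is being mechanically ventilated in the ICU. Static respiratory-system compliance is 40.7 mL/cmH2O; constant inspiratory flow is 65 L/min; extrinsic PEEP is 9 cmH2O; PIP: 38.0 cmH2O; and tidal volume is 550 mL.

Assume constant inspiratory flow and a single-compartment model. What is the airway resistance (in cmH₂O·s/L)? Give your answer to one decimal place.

Flow: 65 L/min ÷ 60 = 1.0833 L/s.
Equation of motion (constant flow): PIP = Vt/C + R·V̇ + PEEP.
R·V̇ = PIP − Vt/C − PEEP = 38.0 − 550/40.7 − 9 = 38.0 − 13.514 − 9 = 15.486 cmH2O.
R = 15.486 / 1.0833 = 14.295 cmH2O·s/L.

14.3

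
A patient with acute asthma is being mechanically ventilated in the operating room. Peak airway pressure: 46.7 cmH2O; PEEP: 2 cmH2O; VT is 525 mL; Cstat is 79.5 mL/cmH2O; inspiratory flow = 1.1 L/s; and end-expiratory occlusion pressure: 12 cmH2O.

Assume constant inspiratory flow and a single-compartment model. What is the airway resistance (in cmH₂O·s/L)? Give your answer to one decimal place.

Total PEEP = 12 cmH2O (set 2 + intrinsic 10); this is the baseline alveolar pressure.
Equation of motion (constant flow): PIP = Vt/C + R·V̇ + PEEP.
R·V̇ = PIP − Vt/C − PEEP = 46.7 − 525/79.5 − 12 = 46.7 − 6.604 − 12 = 28.096 cmH2O.
R = 28.096 / 1.1 = 25.542 cmH2O·s/L.

25.5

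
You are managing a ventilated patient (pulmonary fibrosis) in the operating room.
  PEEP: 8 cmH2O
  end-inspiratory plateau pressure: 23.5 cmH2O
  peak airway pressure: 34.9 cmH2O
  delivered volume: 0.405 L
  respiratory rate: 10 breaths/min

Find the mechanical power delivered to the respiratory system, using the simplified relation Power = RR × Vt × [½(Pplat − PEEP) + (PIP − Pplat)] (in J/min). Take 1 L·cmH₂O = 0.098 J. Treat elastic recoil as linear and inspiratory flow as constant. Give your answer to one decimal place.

Per-breath work = Vt × [½(Pplat−PEEP) + (PIP−Pplat)] = 0.405 × [0.5×15.5 + 11.4] = 0.405 × 19.15 = 7.756 L·cmH2O.
Power = 10 × 7.756 = 77.56 L·cmH2O/min.
× 0.098 J/(L·cmH2O) → 7.601 J/min.

7.6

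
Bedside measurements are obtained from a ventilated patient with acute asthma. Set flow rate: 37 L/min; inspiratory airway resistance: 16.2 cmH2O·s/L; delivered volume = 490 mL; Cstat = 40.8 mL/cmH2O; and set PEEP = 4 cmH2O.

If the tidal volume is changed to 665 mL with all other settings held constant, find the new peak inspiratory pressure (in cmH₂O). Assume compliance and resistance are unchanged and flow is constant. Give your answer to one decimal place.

Flow: 37 L/min ÷ 60 = 0.6167 L/s.
PIP = Vt/C + R·V̇ + PEEP (constant-flow equation of motion).
Only the elastic term changes: ΔPIP = ΔVt / C = (665 − 490) / 40.8 = 4.289 cmH2O.
Original PIP = 490/40.8 + 16.2×0.6167 + 4 = 26.0 cmH2O; new PIP = 26.0 + (4.289) = 30.289 cmH2O.

30.3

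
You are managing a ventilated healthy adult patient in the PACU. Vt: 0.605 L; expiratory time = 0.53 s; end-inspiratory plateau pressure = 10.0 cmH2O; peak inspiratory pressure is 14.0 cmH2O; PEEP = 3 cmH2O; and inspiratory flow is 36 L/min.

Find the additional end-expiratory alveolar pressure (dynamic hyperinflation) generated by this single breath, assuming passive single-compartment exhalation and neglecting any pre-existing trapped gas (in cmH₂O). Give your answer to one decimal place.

2.8

Flow: 36 L/min ÷ 60 = 0.6 L/s.
R = (PIP − Pplat)/V̇ = (14.0 − 10.0) / 0.6 = 4.0/0.6 = 6.667 cmH2O·s/L.
C = Vt/(Pplat − PEEP) = 605.0 / (10.0 − 3) = 605.0/7.0 = 86.429 mL/cmH2O.
τ = R × C = 6.667 × 0.08643 L/cmH2O = 0.5762 s.
Fraction remaining = e^(−Te/τ) = e^(−0.53/0.5762) = 0.3986; trapped volume = 605.0 × 0.3986 = 241.15 mL.
Additional alveolar pressure from trapping ≈ V_trapped / C = 241.15 / 86.429 = 2.79 cmH2O.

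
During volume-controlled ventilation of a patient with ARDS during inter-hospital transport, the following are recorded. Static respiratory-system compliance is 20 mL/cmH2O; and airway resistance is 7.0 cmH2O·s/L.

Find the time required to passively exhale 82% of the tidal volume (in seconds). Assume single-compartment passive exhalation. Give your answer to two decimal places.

τ = R × C = 7.0 × 20 mL/cmH2O = 7.0 × 0.020 L/cmH2O = 0.14 s.
Exhaled fraction f = 1 − e^(−t/τ) → t = −τ·ln(1 − f) = −0.14·ln(0.18) = 0.2401 s.

0.24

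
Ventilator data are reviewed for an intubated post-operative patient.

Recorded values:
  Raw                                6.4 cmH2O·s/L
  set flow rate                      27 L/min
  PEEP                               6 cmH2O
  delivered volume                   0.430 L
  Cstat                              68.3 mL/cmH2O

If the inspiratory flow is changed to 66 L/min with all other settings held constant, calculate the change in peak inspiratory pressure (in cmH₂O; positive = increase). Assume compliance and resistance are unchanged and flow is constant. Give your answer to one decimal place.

4.2

Flow: 27 L/min ÷ 60 = 0.45 L/s.
New flow: 66 L/min ÷ 60 = 1.1 L/s.
PIP = Vt/C + R·V̇ + PEEP (constant-flow equation of motion).
Only the resistive term changes: ΔPIP = R × ΔV̇ = 6.4 × (1.1 − 0.45) = 6.4 × 0.65 = 4.16 cmH2O.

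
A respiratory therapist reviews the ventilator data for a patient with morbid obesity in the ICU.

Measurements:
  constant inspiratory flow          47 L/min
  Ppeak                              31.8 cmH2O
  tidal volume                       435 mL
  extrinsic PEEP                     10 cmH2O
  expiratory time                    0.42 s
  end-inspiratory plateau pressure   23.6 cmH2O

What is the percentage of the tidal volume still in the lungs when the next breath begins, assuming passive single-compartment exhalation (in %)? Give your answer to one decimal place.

28.5

Flow: 47 L/min ÷ 60 = 0.7833 L/s.
R = (PIP − Pplat)/V̇ = (31.8 − 23.6) / 0.7833 = 8.2/0.7833 = 10.469 cmH2O·s/L.
C = Vt/(Pplat − PEEP) = 435.0 / (23.6 − 10) = 435.0/13.6 = 31.985 mL/cmH2O.
τ = R × C = 10.469 × 0.03199 L/cmH2O = 0.3349 s.
Fraction remaining at end-expiration = e^(−Te/τ) = e^(−0.42/0.3349) = 0.2853 → 28.53%.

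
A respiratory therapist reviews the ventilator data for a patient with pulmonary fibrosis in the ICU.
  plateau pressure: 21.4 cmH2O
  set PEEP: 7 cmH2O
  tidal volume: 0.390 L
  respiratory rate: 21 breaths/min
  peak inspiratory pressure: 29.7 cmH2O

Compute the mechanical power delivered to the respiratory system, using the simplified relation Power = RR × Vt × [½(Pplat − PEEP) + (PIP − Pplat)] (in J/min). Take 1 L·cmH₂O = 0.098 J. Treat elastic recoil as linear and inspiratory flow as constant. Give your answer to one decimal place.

Per-breath work = Vt × [½(Pplat−PEEP) + (PIP−Pplat)] = 0.390 × [0.5×14.4 + 8.3] = 0.390 × 15.5 = 6.045 L·cmH2O.
Power = 21 × 6.045 = 126.95 L·cmH2O/min.
× 0.098 J/(L·cmH2O) → 12.441 J/min.

12.4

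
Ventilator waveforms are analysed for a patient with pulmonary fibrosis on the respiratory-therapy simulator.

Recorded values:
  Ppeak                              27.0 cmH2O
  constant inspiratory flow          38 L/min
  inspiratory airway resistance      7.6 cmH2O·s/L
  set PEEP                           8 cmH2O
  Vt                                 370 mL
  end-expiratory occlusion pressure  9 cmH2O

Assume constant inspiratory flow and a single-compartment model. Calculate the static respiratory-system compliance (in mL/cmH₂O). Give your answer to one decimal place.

Flow: 38 L/min ÷ 60 = 0.6333 L/s.
Total PEEP = 9 cmH2O (set 8 + intrinsic 1); this is the baseline alveolar pressure.
Equation of motion (constant flow): PIP = Vt/C + R·V̇ + PEEP.
Vt/C = PIP − R·V̇ − PEEP = 27.0 − 7.6×0.6333 − 9 = 27.0 − 4.813 − 9 = 13.187 cmH2O.
C = Vt / 13.187 = 370 / 13.187 = 28.058 mL/cmH2O.

28.1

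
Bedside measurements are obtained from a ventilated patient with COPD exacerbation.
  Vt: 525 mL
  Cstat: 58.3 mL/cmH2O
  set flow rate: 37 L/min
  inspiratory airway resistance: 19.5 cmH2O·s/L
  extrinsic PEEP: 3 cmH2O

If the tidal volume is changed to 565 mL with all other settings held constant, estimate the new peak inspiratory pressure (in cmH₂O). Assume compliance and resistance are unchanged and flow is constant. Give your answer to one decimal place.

Flow: 37 L/min ÷ 60 = 0.6167 L/s.
PIP = Vt/C + R·V̇ + PEEP (constant-flow equation of motion).
Only the elastic term changes: ΔPIP = ΔVt / C = (565 − 525) / 58.3 = 0.6861 cmH2O.
Original PIP = 525/58.3 + 19.5×0.6167 + 3 = 24.031 cmH2O; new PIP = 24.031 + (0.6861) = 24.717 cmH2O.

24.7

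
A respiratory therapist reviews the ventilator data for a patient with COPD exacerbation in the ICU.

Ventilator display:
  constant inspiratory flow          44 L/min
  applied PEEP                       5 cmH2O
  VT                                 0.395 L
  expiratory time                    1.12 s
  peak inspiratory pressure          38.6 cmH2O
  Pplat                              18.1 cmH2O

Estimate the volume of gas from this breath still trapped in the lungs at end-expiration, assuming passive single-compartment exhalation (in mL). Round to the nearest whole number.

Flow: 44 L/min ÷ 60 = 0.7333 L/s.
R = (PIP − Pplat)/V̇ = (38.6 − 18.1) / 0.7333 = 20.5/0.7333 = 27.956 cmH2O·s/L.
C = Vt/(Pplat − PEEP) = 395.0 / (18.1 − 5) = 395.0/13.1 = 30.153 mL/cmH2O.
τ = R × C = 27.956 × 0.03015 L/cmH2O = 0.8429 s.
Fraction remaining = e^(−Te/τ) = e^(−1.12/0.8429) = 0.2648.
Trapped volume = 395.0 × 0.2648 = 104.6 mL.

105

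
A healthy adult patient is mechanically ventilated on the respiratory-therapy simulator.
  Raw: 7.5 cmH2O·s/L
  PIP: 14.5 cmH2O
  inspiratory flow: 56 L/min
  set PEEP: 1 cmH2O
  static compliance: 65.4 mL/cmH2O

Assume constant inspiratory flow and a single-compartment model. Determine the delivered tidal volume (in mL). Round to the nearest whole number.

425

Flow: 56 L/min ÷ 60 = 0.9333 L/s.
Equation of motion (constant flow): PIP = Vt/C + R·V̇ + PEEP.
Vt/C = PIP − R·V̇ − PEEP = 14.5 − 7.0 − 1 = 6.5 cmH2O.
Vt = C × 6.5 = 65.4 × 6.5 = 425.1 mL.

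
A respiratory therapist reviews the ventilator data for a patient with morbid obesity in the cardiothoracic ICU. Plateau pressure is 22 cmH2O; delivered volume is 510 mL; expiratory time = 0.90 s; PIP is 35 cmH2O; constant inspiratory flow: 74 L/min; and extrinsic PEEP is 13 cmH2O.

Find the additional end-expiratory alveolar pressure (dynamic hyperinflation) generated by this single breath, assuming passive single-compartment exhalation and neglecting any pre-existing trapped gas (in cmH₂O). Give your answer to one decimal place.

Flow: 74 L/min ÷ 60 = 1.2333 L/s.
R = (PIP − Pplat)/V̇ = (35 − 22) / 1.2333 = 13.0/1.2333 = 10.541 cmH2O·s/L.
C = Vt/(Pplat − PEEP) = 510.0 / (22 − 13) = 510.0/9.0 = 56.667 mL/cmH2O.
τ = R × C = 10.541 × 0.05667 L/cmH2O = 0.5974 s.
Fraction remaining = e^(−Te/τ) = e^(−0.90/0.5974) = 0.2217; trapped volume = 510.0 × 0.2217 = 113.07 mL.
Additional alveolar pressure from trapping ≈ V_trapped / C = 113.07 / 56.667 = 1.995 cmH2O.

2.0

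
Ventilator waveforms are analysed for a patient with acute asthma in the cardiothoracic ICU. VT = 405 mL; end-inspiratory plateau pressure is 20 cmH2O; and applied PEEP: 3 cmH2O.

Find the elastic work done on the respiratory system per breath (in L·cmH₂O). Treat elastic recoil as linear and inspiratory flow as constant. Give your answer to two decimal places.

Elastic work ≈ ½ × (Pplat − PEEP) × Vt = 0.5 × (20 − 3) × 0.405 L = 0.5 × 17.0 × 0.405 = 3.443 L·cmH2O.

3.44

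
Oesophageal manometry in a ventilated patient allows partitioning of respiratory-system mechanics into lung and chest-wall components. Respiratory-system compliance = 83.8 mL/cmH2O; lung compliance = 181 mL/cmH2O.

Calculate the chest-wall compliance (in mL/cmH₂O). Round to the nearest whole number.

156

1/Ccw = 1/Crs − 1/CL.
1/Ccw = 1/83.8 − 1/181 = 0.006408.
Ccw = 156.05 mL/cmH2O.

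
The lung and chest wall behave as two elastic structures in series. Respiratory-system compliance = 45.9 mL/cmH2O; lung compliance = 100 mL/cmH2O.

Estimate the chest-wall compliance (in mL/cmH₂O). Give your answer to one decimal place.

1/Ccw = 1/Crs − 1/CL.
1/Ccw = 1/45.9 − 1/100 = 0.01179.
Ccw = 84.818 mL/cmH2O.

84.8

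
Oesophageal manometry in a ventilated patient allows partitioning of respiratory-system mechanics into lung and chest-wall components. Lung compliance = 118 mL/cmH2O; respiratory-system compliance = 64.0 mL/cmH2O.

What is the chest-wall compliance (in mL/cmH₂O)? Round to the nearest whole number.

1/Ccw = 1/Crs − 1/CL.
1/Ccw = 1/64.0 − 1/118 = 0.00715.
Ccw = 139.86 mL/cmH2O.

140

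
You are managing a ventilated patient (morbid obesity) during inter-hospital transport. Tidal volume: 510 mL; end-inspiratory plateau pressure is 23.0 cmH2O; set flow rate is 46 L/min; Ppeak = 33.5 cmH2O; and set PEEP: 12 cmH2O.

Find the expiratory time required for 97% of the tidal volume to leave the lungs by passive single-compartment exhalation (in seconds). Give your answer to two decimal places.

2.23

Flow: 46 L/min ÷ 60 = 0.7667 L/s.
R = (PIP − Pplat)/V̇ = (33.5 − 23.0) / 0.7667 = 10.5/0.7667 = 13.695 cmH2O·s/L.
C = Vt/(Pplat − PEEP) = 510.0 / (23.0 − 12) = 510.0/11.0 = 46.364 mL/cmH2O.
τ = R × C = 13.695 × 0.04636 L/cmH2O = 0.6349 s.
t = −τ·ln(1 − 0.97) = −0.6349·ln(0.03) = 2.226 s.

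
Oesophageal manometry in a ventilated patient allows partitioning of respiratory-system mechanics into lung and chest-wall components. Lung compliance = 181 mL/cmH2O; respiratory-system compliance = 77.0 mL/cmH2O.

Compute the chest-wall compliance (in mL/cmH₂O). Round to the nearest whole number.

1/Ccw = 1/Crs − 1/CL.
1/Ccw = 1/77.0 − 1/181 = 0.007462.
Ccw = 134.01 mL/cmH2O.

134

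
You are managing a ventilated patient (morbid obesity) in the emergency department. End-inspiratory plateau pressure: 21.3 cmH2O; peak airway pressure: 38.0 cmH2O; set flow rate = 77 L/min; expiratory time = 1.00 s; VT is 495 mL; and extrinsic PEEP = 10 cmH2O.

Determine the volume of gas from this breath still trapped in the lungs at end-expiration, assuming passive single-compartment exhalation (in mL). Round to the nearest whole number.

Flow: 77 L/min ÷ 60 = 1.2833 L/s.
R = (PIP − Pplat)/V̇ = (38.0 − 21.3) / 1.2833 = 16.7/1.2833 = 13.013 cmH2O·s/L.
C = Vt/(Pplat − PEEP) = 495.0 / (21.3 − 10) = 495.0/11.3 = 43.805 mL/cmH2O.
τ = R × C = 13.013 × 0.04381 L/cmH2O = 0.5701 s.
Fraction remaining = e^(−Te/τ) = e^(−1.00/0.5701) = 0.1731.
Trapped volume = 495.0 × 0.1731 = 85.685 mL.

86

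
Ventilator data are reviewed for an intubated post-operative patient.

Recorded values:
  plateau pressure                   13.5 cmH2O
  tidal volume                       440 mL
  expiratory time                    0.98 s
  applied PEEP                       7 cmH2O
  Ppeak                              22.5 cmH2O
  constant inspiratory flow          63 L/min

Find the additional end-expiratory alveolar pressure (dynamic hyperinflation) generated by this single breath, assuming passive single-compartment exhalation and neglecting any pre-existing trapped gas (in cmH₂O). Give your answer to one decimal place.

Flow: 63 L/min ÷ 60 = 1.05 L/s.
R = (PIP − Pplat)/V̇ = (22.5 − 13.5) / 1.05 = 9.0/1.05 = 8.571 cmH2O·s/L.
C = Vt/(Pplat − PEEP) = 440.0 / (13.5 − 7) = 440.0/6.5 = 67.692 mL/cmH2O.
τ = R × C = 8.571 × 0.06769 L/cmH2O = 0.5802 s.
Fraction remaining = e^(−Te/τ) = e^(−0.98/0.5802) = 0.1847; trapped volume = 440.0 × 0.1847 = 81.268 mL.
Additional alveolar pressure from trapping ≈ V_trapped / C = 81.268 / 67.692 = 1.201 cmH2O.

1.2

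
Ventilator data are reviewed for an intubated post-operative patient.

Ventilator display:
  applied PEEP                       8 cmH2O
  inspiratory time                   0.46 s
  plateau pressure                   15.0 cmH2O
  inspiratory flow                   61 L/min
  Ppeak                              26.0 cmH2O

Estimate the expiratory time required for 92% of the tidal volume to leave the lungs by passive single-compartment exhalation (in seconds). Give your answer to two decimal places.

Flow: 61 L/min ÷ 60 = 1.0167 L/s.
Vt = flow × Ti = 1.0167 L/s × 0.46 s × 1000 mL/L = 467.68 mL.
R = (PIP − Pplat)/V̇ = (26.0 − 15.0) / 1.0167 = 11.0/1.0167 = 10.819 cmH2O·s/L.
C = Vt/(Pplat − PEEP) = 467.68 / (15.0 − 8) = 467.68/7.0 = 66.811 mL/cmH2O.
τ = R × C = 10.819 × 0.06681 L/cmH2O = 0.7228 s.
t = −τ·ln(1 − 0.92) = −0.7228·ln(0.08) = 1.826 s.

1.83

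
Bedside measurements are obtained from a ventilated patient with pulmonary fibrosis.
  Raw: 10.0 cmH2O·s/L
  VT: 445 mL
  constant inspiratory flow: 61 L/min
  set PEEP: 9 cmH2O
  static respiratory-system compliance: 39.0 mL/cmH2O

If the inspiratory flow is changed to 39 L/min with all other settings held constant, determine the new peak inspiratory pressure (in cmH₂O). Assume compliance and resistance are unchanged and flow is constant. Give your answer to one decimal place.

26.9

Flow: 61 L/min ÷ 60 = 1.0167 L/s.
New flow: 39 L/min ÷ 60 = 0.65 L/s.
PIP = Vt/C + R·V̇ + PEEP (constant-flow equation of motion).
Only the resistive term changes: ΔPIP = R × ΔV̇ = 10.0 × (0.65 − 1.0167) = 10.0 × -0.3667 = -3.667 cmH2O.
Original PIP = 445/39.0 + 10.0×1.0167 + 9 = 30.577 cmH2O; new PIP = 30.577 + (-3.667) = 26.91 cmH2O.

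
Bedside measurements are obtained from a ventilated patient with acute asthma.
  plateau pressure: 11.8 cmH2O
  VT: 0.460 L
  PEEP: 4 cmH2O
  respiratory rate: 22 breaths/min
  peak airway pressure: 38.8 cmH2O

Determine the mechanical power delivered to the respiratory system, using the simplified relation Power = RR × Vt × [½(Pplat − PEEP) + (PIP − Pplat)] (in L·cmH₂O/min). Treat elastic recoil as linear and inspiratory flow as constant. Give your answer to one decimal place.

Per-breath work = Vt × [½(Pplat−PEEP) + (PIP−Pplat)] = 0.460 × [0.5×7.8 + 27.0] = 0.460 × 30.9 = 14.214 L·cmH2O.
Power = 22 × 14.214 = 312.71 L·cmH2O/min.

312.7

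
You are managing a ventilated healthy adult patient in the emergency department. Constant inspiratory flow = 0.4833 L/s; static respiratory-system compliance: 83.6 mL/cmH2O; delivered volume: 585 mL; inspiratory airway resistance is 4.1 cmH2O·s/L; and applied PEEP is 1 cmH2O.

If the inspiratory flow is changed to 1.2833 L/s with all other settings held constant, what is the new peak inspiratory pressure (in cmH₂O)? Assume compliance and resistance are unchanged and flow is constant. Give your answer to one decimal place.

13.3

PIP = Vt/C + R·V̇ + PEEP (constant-flow equation of motion).
Only the resistive term changes: ΔPIP = R × ΔV̇ = 4.1 × (1.2833 − 0.4833) = 4.1 × 0.8 = 3.28 cmH2O.
Original PIP = 585/83.6 + 4.1×0.4833 + 1 = 9.979 cmH2O; new PIP = 9.979 + (3.28) = 13.259 cmH2O.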